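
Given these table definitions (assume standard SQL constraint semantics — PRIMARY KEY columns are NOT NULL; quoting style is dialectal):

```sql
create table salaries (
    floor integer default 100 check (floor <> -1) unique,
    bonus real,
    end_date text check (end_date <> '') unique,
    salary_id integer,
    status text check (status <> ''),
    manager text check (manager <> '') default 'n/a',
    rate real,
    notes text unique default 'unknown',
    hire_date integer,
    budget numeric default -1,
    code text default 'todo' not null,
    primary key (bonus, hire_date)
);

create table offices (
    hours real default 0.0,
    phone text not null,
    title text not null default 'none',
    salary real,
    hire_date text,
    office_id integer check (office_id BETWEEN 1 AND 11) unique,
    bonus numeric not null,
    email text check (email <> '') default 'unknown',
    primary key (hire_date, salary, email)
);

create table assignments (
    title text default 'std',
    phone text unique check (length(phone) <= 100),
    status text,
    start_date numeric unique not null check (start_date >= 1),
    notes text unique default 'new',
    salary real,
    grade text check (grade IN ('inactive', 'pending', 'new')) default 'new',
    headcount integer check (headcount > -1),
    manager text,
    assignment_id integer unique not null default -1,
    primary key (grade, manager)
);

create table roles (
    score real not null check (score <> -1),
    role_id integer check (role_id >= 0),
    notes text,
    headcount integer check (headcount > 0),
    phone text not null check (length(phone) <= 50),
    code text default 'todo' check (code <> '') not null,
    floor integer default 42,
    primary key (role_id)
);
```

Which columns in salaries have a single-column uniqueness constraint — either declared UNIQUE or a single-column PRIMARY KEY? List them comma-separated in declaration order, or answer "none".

- floor: declared UNIQUE → unique.
- bonus: part of a composite PRIMARY KEY — only the tuple is unique, not this column on its own.
- end_date: declared UNIQUE → unique.
- salary_id: no UNIQUE or single-column PK constraint.
- status: no UNIQUE or single-column PK constraint.
- manager: no UNIQUE or single-column PK constraint.
- rate: no UNIQUE or single-column PK constraint.
- notes: declared UNIQUE → unique.
- hire_date: part of a composite PRIMARY KEY — only the tuple is unique, not this column on its own.
- budget: no UNIQUE or single-column PK constraint.
- code: no UNIQUE or single-column PK constraint.

floor, end_date, notes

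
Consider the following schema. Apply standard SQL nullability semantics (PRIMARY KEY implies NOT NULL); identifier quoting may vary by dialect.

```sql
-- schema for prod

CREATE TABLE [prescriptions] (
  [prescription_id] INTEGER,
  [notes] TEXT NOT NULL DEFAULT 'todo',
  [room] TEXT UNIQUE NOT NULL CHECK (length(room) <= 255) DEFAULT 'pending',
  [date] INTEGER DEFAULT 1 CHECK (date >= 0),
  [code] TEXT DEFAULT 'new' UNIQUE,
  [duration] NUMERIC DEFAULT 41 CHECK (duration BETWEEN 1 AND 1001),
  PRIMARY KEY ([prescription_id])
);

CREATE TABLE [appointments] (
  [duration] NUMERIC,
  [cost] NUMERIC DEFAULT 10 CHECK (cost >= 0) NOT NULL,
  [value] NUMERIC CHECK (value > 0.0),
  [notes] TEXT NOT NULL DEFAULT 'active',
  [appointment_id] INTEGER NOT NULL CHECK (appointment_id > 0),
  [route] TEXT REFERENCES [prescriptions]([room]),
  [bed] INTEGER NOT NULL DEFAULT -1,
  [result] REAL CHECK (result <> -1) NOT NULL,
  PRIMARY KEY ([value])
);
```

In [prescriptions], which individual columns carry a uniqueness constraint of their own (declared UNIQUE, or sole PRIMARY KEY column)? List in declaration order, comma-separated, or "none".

- prescription_id: single-column PRIMARY KEY → unique.
- notes: no UNIQUE or single-column PK constraint.
- room: declared UNIQUE → unique.
- date: no UNIQUE or single-column PK constraint.
- code: declared UNIQUE → unique.
- duration: no UNIQUE or single-column PK constraint.

prescription_id, room, code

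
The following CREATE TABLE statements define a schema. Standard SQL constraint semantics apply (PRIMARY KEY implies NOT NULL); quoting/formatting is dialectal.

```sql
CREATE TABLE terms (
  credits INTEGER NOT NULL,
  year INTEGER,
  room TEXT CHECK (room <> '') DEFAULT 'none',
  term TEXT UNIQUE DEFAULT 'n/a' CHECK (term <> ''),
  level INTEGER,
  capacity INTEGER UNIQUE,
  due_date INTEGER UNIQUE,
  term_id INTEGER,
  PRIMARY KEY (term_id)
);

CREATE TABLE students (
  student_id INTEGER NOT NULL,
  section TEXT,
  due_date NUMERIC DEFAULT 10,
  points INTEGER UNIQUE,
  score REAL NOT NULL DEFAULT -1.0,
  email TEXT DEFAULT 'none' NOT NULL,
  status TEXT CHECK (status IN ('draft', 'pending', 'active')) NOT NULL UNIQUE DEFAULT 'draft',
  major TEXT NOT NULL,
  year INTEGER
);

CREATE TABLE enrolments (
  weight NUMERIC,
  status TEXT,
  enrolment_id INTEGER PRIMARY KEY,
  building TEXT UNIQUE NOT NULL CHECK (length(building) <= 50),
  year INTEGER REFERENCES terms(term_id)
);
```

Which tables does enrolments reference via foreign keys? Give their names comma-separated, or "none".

- year REFERENCES terms(term_id).

terms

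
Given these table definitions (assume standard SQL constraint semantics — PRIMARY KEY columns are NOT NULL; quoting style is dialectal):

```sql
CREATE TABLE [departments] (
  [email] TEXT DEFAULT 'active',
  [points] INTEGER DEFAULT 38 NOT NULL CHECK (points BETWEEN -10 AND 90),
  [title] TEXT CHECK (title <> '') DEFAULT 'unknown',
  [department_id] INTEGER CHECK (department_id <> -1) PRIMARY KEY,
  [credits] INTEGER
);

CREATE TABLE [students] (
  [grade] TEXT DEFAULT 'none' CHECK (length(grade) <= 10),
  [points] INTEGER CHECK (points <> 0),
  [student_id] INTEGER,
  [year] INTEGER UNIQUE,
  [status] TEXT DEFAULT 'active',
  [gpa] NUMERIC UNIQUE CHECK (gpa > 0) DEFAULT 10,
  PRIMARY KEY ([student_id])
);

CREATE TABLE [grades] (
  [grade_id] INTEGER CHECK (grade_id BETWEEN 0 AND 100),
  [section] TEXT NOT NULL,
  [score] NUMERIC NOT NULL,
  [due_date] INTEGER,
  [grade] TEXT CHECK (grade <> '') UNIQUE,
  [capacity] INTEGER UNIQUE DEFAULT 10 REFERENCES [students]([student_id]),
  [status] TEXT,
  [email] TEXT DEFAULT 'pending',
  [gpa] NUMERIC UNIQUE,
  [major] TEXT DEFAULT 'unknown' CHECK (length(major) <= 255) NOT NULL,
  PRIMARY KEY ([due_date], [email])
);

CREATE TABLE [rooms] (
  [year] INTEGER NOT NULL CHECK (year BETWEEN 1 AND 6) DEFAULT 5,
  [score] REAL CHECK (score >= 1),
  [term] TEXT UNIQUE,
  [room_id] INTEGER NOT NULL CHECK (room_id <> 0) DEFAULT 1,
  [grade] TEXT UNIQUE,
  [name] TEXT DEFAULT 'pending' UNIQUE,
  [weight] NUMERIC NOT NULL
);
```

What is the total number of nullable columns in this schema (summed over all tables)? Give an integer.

17

departments: 3 nullable (email, title, credits — PK (department_id) and explicit NOT NULL columns excluded).
students: 5 nullable (grade, points, year, status, gpa — PK (student_id) and explicit NOT NULL columns excluded).
grades: 5 nullable (grade_id, grade, capacity, status, gpa — PK (due_date, email) and explicit NOT NULL columns excluded).
rooms: 4 nullable (score, term, grade, name — PK none and explicit NOT NULL columns excluded).
Total: 3 + 5 + 5 + 4 = 17.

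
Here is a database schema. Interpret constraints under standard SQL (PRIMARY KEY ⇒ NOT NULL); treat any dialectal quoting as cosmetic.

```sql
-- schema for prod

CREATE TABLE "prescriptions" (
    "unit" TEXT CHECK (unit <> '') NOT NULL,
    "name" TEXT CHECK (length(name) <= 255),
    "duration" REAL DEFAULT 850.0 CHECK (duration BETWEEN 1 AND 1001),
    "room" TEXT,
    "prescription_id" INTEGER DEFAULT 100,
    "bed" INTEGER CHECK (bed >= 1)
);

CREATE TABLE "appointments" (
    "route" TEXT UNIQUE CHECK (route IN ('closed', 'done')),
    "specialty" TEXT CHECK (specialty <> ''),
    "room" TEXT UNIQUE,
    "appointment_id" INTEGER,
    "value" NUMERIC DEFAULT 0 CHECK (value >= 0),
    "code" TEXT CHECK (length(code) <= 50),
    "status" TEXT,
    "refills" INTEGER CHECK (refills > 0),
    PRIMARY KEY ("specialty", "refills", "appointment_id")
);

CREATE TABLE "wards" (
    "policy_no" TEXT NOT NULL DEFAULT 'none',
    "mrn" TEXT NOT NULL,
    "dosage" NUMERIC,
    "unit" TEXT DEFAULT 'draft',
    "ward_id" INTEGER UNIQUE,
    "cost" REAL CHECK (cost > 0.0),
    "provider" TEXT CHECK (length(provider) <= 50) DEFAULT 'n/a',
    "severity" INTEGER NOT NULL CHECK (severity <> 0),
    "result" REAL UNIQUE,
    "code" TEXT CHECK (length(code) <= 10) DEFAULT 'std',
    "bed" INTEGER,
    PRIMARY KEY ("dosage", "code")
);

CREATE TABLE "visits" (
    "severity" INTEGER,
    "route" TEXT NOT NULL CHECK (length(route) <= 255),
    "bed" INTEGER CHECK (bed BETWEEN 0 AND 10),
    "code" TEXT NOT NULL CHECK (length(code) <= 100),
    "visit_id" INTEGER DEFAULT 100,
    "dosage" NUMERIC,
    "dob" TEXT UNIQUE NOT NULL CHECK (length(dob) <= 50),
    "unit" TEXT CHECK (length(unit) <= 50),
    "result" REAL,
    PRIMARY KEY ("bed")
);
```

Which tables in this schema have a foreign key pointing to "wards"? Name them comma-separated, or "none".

none

No REFERENCES clause anywhere in the schema names wards.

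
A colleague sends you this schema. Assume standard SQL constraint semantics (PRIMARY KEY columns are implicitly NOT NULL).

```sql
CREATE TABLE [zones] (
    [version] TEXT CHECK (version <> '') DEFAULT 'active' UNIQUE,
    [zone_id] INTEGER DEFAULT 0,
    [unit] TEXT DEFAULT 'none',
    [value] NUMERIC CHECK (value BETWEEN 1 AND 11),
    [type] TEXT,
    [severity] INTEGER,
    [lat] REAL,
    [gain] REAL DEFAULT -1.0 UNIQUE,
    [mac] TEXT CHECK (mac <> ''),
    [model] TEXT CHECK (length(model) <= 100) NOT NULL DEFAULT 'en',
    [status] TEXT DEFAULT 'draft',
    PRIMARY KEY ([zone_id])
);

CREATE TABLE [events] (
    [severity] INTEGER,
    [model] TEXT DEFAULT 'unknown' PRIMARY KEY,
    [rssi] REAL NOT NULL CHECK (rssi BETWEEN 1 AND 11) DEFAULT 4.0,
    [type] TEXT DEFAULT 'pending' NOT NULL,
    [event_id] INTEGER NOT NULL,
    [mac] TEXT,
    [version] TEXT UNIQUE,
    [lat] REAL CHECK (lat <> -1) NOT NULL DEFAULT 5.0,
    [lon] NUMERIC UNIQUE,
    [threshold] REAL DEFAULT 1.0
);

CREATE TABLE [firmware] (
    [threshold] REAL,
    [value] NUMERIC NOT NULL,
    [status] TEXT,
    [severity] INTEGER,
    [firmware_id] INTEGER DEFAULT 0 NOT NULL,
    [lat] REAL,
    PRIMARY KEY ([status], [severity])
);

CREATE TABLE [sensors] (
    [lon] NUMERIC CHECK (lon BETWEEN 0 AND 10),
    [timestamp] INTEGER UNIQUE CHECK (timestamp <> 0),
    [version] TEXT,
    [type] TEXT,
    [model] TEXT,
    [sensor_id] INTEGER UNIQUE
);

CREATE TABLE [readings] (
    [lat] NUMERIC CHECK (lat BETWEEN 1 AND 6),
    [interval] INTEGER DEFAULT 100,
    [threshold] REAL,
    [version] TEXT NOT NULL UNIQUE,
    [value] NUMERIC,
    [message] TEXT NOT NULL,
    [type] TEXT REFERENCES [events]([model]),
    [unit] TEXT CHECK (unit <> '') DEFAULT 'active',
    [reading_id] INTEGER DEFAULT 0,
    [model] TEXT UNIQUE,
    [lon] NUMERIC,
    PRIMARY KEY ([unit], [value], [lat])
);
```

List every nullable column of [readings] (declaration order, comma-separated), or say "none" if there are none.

- lat: part of the PRIMARY KEY, which implies NOT NULL → not nullable.
- interval: DEFAULT only fills an omitted column; an explicit NULL is still allowed → nullable.
- threshold: no NOT NULL constraint applies → nullable.
- version: declared NOT NULL → not nullable.
- value: part of the PRIMARY KEY, which implies NOT NULL → not nullable.
- message: declared NOT NULL → not nullable.
- type: a foreign key column may be NULL unless separately constrained → nullable.
- unit: part of the PRIMARY KEY, which implies NOT NULL → not nullable.
- reading_id: DEFAULT only fills an omitted column; an explicit NULL is still allowed → nullable.
- model: UNIQUE does not imply NOT NULL → nullable.
- lon: no NOT NULL constraint applies → nullable.

interval, threshold, type, reading_id, model, lon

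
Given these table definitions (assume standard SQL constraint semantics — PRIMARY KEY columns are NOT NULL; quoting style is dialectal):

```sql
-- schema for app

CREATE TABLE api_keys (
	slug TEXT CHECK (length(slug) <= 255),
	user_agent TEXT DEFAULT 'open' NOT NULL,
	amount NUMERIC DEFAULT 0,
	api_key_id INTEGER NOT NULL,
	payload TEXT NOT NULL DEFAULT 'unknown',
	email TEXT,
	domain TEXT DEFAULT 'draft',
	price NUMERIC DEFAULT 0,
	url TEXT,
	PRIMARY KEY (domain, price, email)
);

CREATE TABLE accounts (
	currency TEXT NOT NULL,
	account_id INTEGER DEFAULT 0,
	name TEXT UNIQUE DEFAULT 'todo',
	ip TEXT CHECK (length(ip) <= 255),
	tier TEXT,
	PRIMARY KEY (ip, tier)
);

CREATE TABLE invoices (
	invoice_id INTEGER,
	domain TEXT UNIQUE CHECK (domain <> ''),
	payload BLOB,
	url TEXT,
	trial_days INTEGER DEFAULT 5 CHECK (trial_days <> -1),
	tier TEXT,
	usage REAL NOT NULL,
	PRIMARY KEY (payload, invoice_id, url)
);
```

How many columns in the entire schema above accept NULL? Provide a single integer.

8

api_keys: 3 nullable (slug, amount, url — PK (domain, price, email) and explicit NOT NULL columns excluded).
accounts: 2 nullable (account_id, name — PK (ip, tier) and explicit NOT NULL columns excluded).
invoices: 3 nullable (domain, trial_days, tier — PK (payload, invoice_id, url) and explicit NOT NULL columns excluded).
Total: 3 + 2 + 3 = 8.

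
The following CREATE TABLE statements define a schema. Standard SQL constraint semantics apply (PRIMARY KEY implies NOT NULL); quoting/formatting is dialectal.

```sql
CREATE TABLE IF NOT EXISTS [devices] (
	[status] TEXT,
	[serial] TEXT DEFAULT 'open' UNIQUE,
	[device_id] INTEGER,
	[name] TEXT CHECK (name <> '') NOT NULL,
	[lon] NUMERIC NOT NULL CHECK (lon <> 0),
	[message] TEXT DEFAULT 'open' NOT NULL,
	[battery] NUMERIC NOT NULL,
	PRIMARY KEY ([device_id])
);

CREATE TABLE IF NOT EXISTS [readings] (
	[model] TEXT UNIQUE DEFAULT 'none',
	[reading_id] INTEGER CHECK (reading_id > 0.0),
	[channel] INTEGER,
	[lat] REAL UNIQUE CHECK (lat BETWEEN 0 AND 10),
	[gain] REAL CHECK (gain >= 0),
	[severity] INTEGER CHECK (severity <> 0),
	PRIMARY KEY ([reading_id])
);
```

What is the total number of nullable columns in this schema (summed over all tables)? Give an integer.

7

devices: 2 nullable (status, serial — PK (device_id) and explicit NOT NULL columns excluded).
readings: 5 nullable (model, channel, lat, gain, severity — PK (reading_id) and explicit NOT NULL columns excluded).
Total: 2 + 5 = 7.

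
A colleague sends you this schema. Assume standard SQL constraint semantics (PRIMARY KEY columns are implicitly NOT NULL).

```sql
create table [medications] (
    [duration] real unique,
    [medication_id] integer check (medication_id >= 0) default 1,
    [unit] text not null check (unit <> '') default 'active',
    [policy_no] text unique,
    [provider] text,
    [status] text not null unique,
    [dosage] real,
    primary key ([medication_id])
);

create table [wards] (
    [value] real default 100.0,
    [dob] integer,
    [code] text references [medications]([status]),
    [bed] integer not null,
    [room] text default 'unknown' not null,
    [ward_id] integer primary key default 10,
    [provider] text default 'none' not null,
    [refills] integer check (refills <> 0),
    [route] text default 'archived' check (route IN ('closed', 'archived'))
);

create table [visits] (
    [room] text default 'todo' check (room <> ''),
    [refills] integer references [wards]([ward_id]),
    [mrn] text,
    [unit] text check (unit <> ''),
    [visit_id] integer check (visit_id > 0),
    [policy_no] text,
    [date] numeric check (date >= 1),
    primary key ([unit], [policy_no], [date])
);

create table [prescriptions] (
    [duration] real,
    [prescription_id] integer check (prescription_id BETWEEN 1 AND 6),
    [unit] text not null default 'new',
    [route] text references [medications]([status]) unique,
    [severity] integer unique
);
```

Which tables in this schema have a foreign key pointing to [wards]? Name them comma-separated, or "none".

- visits.refills references wards(ward_id).

visits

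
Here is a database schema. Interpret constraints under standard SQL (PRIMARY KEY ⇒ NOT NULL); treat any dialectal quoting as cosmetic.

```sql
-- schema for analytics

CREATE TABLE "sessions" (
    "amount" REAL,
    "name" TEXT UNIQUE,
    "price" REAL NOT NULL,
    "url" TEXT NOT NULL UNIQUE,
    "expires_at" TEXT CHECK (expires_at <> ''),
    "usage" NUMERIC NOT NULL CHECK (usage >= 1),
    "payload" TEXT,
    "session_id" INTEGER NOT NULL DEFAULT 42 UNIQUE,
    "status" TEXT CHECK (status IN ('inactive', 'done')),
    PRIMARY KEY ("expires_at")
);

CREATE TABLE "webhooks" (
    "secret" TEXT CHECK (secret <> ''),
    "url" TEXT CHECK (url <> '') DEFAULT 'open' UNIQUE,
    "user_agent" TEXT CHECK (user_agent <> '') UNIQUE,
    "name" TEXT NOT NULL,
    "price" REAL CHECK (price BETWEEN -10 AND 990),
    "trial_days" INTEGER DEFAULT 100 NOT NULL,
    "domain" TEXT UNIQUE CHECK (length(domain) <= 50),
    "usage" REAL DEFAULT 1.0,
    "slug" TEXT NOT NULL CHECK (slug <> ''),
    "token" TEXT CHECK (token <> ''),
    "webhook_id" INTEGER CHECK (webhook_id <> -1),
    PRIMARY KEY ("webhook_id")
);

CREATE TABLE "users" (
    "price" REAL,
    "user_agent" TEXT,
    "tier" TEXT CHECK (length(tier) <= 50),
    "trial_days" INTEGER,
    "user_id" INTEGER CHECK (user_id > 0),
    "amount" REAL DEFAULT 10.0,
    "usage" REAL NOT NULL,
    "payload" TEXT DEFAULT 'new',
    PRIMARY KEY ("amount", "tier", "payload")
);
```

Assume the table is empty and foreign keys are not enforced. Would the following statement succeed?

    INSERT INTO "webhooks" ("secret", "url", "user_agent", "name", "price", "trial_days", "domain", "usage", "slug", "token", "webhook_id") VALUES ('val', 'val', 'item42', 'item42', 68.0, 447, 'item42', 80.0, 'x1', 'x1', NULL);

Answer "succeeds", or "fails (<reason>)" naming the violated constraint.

fails (NOT NULL on webhook_id)

webhook_id is explicitly set to NULL, but webhook_id is part of the PRIMARY KEY (implied NOT NULL).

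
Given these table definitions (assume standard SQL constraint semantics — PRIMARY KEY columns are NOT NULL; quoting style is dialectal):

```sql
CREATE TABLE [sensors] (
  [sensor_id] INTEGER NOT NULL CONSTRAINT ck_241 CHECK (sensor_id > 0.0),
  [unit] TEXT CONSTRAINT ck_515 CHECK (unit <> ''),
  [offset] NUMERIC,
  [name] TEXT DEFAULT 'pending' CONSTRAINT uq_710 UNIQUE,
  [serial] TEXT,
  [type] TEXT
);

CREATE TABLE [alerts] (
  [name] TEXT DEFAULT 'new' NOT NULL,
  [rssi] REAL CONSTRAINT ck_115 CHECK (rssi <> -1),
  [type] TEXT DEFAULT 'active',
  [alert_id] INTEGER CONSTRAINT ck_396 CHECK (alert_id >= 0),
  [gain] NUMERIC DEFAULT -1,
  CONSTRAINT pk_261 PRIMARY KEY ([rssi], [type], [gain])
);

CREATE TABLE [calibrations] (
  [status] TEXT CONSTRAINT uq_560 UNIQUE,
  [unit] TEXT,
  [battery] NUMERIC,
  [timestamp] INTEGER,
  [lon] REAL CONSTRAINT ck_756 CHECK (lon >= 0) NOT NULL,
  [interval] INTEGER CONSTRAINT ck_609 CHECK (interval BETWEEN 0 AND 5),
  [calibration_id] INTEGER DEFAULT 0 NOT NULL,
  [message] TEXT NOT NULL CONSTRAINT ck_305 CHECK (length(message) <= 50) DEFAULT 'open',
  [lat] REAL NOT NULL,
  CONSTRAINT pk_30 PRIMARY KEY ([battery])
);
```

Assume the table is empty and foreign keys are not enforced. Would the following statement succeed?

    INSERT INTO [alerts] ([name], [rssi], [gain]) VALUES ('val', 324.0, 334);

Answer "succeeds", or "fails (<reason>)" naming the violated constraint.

NOT NULL columns: gain is supplied; name is supplied; rssi is supplied; type defaults to 'active'.
CHECK constraints: 324.0 satisfies (rssi <> -1).
No constraint is violated.

succeeds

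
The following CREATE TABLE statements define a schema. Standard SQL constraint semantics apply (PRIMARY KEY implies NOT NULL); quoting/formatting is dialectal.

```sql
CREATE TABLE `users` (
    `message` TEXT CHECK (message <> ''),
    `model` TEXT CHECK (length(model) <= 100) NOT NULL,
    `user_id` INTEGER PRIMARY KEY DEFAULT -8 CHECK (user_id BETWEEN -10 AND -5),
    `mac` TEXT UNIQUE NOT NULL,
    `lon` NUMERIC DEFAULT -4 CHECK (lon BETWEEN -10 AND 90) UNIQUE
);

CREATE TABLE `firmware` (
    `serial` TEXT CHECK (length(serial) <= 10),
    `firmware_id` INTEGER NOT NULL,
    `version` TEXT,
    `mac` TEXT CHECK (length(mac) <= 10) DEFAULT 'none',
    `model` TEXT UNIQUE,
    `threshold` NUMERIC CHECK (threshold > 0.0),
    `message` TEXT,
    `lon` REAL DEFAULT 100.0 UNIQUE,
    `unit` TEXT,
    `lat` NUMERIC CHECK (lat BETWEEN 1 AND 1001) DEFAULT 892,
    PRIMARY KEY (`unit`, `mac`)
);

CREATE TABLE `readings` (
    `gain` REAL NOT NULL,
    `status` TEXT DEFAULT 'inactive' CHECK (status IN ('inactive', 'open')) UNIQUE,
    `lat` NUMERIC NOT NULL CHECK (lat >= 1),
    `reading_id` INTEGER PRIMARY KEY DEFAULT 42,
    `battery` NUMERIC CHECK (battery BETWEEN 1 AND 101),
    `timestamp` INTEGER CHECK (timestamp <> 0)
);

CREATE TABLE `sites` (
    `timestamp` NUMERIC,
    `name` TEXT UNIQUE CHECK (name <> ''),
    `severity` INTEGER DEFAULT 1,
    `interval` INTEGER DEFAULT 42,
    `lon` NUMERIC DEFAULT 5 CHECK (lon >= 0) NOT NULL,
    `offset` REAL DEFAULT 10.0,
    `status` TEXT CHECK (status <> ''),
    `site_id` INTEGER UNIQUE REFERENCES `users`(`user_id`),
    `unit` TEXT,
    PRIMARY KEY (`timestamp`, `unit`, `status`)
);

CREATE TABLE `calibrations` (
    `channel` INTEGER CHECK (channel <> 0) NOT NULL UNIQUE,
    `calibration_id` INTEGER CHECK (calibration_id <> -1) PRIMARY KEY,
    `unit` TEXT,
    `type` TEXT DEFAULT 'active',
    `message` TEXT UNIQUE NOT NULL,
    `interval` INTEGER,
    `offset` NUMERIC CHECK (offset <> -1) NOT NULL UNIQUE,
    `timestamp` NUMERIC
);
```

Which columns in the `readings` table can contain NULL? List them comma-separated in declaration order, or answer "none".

status, battery, timestamp

- gain: declared NOT NULL → not nullable.
- status: CHECK does not forbid NULL (a CHECK constraint passes when its expression is NULL) → nullable.
- lat: declared NOT NULL → not nullable.
- reading_id: part of the PRIMARY KEY, which implies NOT NULL → not nullable.
- battery: CHECK does not forbid NULL (a CHECK constraint passes when its expression is NULL) → nullable.
- timestamp: CHECK does not forbid NULL (a CHECK constraint passes when its expression is NULL) → nullable.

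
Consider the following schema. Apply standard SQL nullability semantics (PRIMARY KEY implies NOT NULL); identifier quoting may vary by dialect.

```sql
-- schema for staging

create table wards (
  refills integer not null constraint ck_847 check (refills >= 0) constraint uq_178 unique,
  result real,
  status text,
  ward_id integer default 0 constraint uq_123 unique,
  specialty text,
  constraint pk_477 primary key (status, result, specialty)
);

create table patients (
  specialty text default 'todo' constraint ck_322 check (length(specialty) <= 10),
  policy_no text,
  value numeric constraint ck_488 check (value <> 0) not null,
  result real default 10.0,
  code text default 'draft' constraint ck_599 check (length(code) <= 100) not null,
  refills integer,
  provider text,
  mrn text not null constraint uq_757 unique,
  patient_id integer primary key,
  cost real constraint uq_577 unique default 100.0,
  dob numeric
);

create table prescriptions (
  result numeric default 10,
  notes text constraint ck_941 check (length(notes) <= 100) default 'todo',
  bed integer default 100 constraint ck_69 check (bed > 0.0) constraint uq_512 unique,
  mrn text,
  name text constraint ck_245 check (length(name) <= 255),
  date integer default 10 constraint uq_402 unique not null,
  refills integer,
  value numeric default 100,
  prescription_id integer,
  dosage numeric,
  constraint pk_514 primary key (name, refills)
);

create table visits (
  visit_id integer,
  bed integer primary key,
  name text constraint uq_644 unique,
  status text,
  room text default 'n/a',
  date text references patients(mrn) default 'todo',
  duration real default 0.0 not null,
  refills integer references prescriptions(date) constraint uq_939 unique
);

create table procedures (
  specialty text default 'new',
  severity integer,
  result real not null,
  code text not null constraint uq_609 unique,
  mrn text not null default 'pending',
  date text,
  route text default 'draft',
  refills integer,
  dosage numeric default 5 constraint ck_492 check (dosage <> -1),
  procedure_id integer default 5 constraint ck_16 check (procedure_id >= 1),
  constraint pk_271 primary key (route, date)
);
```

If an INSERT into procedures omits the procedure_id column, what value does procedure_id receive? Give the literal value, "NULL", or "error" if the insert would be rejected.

procedure_id has an explicit DEFAULT 5.
When the column is omitted from an INSERT, that default is used.

5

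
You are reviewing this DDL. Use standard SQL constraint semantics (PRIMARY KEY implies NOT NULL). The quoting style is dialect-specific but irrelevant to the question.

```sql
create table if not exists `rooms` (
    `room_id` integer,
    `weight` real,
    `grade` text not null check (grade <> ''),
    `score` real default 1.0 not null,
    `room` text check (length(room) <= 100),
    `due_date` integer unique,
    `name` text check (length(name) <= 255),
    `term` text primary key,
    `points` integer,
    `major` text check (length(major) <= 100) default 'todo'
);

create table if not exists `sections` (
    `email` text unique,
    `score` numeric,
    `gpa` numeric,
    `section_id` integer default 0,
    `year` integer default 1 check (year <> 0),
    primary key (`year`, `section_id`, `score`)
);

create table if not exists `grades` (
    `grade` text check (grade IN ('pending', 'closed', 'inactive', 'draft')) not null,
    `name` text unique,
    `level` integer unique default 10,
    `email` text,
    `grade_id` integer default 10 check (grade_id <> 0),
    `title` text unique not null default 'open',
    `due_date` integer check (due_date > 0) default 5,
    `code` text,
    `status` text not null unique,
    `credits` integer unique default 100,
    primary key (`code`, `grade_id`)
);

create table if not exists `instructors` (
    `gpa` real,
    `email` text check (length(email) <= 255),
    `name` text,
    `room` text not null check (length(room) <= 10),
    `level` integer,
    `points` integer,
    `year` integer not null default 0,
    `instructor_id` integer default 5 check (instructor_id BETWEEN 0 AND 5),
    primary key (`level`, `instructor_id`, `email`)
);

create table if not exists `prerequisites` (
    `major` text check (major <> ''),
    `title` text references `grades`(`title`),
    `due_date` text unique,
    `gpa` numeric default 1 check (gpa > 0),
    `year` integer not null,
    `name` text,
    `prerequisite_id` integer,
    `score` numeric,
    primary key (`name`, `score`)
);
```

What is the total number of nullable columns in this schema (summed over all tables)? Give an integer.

22

rooms: 7 nullable (room_id, weight, room, due_date, name, points, major — PK (term) and explicit NOT NULL columns excluded).
sections: 2 nullable (email, gpa — PK (year, section_id, score) and explicit NOT NULL columns excluded).
grades: 5 nullable (name, level, email, due_date, credits — PK (code, grade_id) and explicit NOT NULL columns excluded).
instructors: 3 nullable (gpa, name, points — PK (level, instructor_id, email) and explicit NOT NULL columns excluded).
prerequisites: 5 nullable (major, title, due_date, gpa, prerequisite_id — PK (name, score) and explicit NOT NULL columns excluded).
Total: 7 + 2 + 5 + 3 + 5 = 22.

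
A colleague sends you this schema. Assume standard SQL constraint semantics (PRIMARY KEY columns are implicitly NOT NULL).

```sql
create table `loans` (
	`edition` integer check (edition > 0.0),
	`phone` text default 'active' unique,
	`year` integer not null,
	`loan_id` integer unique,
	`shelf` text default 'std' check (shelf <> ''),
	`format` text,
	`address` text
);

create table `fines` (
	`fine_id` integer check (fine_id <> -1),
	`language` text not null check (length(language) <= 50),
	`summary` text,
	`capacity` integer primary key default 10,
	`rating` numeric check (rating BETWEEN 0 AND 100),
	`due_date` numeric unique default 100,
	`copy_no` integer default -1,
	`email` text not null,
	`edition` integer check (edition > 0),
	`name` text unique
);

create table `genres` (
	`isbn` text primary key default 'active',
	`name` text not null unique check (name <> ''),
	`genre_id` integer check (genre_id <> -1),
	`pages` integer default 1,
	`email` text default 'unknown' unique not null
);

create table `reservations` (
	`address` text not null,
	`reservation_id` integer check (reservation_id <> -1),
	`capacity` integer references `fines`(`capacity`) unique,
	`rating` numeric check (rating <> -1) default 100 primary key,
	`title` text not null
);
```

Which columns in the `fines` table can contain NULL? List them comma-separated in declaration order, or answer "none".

fine_id, summary, rating, due_date, copy_no, edition, name

- fine_id: CHECK does not forbid NULL (a CHECK constraint passes when its expression is NULL) → nullable.
- language: declared NOT NULL → not nullable.
- summary: no NOT NULL constraint applies → nullable.
- capacity: part of the PRIMARY KEY, which implies NOT NULL → not nullable.
- rating: CHECK does not forbid NULL (a CHECK constraint passes when its expression is NULL) → nullable.
- due_date: UNIQUE does not imply NOT NULL → nullable.
- copy_no: DEFAULT only fills an omitted column; an explicit NULL is still allowed → nullable.
- email: declared NOT NULL → not nullable.
- edition: CHECK does not forbid NULL (a CHECK constraint passes when its expression is NULL) → nullable.
- name: UNIQUE does not imply NOT NULL → nullable.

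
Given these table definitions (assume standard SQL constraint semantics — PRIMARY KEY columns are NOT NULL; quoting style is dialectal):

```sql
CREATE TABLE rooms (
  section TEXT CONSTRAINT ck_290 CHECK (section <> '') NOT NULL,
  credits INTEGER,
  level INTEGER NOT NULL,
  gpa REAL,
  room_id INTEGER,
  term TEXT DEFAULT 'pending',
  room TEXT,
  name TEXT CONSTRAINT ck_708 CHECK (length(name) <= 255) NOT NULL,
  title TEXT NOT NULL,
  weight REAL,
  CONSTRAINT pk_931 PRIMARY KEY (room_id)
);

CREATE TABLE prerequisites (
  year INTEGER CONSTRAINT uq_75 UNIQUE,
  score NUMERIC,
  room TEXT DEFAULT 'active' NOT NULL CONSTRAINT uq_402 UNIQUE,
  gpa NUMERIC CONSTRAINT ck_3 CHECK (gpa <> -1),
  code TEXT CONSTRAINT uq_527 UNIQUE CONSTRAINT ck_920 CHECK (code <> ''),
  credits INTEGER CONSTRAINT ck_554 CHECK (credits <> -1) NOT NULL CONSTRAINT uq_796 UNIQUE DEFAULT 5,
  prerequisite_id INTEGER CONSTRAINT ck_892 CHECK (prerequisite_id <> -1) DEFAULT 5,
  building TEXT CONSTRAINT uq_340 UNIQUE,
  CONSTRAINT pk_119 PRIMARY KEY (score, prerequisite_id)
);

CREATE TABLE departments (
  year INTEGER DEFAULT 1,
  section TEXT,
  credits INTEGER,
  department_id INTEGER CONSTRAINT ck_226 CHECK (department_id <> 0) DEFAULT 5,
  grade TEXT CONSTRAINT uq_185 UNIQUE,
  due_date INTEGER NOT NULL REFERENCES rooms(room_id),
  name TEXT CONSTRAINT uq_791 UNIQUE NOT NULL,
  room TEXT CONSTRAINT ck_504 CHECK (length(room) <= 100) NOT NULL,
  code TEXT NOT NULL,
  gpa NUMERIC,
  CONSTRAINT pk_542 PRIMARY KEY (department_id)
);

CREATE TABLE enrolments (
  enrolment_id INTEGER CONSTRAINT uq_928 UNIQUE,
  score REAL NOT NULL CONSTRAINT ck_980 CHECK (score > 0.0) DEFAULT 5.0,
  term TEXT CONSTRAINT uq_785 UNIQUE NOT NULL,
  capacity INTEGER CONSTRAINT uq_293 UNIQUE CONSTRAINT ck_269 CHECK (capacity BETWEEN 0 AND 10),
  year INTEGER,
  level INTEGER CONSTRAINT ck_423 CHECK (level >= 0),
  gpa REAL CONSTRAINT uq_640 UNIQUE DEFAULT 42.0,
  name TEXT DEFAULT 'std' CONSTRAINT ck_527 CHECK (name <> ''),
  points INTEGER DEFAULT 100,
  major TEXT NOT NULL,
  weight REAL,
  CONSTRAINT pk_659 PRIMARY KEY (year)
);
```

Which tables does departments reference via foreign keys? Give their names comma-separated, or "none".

- due_date REFERENCES rooms(room_id).

rooms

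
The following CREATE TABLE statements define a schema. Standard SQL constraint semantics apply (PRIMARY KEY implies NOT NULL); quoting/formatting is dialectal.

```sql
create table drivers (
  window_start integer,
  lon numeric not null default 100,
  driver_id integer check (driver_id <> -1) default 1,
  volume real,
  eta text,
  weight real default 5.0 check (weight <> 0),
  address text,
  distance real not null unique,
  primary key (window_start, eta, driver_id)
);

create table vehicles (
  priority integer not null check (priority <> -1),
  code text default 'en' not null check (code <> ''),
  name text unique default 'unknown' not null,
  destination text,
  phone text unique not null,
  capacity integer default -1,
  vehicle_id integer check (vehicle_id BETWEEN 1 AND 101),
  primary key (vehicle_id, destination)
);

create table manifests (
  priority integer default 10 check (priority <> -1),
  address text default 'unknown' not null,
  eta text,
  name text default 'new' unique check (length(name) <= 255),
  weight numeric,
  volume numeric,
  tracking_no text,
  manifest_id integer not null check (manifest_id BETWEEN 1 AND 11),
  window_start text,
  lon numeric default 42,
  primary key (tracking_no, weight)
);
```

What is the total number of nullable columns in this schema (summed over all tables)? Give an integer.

10

drivers: 3 nullable (volume, weight, address — PK (window_start, eta, driver_id) and explicit NOT NULL columns excluded).
vehicles: 1 nullable (capacity — PK (vehicle_id, destination) and explicit NOT NULL columns excluded).
manifests: 6 nullable (priority, eta, name, volume, window_start, lon — PK (tracking_no, weight) and explicit NOT NULL columns excluded).
Total: 3 + 1 + 6 = 10.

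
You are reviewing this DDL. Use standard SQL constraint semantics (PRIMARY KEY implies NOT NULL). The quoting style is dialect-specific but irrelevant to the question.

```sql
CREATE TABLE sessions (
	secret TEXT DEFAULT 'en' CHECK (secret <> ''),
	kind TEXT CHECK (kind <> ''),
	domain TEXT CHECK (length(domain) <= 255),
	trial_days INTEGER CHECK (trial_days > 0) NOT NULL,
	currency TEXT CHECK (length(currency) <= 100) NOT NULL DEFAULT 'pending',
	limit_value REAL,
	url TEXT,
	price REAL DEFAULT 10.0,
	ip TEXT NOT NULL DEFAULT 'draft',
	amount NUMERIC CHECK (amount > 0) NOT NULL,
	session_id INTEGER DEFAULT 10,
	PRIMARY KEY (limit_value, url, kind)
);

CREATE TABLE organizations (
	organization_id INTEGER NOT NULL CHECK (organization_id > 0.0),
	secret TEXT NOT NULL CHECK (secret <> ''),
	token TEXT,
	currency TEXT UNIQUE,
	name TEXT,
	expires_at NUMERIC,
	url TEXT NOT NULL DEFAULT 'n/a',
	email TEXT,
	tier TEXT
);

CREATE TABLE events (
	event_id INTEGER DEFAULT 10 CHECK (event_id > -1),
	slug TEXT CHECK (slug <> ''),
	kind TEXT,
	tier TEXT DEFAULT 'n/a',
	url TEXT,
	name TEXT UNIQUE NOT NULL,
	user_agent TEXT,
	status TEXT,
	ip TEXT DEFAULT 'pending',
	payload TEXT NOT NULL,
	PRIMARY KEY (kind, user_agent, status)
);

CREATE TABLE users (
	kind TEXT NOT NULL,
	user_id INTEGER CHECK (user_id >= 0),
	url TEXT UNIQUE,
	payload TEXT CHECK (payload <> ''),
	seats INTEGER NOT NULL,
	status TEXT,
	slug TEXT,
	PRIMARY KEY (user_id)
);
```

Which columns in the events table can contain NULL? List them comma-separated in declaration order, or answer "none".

event_id, slug, tier, url, ip

- event_id: CHECK does not forbid NULL (a CHECK constraint passes when its expression is NULL) → nullable.
- slug: CHECK does not forbid NULL (a CHECK constraint passes when its expression is NULL) → nullable.
- kind: part of the PRIMARY KEY, which implies NOT NULL → not nullable.
- tier: DEFAULT only fills an omitted column; an explicit NULL is still allowed → nullable.
- url: no NOT NULL constraint applies → nullable.
- name: declared NOT NULL → not nullable.
- user_agent: part of the PRIMARY KEY, which implies NOT NULL → not nullable.
- status: part of the PRIMARY KEY, which implies NOT NULL → not nullable.
- ip: DEFAULT only fills an omitted column; an explicit NULL is still allowed → nullable.
- payload: declared NOT NULL → not nullable.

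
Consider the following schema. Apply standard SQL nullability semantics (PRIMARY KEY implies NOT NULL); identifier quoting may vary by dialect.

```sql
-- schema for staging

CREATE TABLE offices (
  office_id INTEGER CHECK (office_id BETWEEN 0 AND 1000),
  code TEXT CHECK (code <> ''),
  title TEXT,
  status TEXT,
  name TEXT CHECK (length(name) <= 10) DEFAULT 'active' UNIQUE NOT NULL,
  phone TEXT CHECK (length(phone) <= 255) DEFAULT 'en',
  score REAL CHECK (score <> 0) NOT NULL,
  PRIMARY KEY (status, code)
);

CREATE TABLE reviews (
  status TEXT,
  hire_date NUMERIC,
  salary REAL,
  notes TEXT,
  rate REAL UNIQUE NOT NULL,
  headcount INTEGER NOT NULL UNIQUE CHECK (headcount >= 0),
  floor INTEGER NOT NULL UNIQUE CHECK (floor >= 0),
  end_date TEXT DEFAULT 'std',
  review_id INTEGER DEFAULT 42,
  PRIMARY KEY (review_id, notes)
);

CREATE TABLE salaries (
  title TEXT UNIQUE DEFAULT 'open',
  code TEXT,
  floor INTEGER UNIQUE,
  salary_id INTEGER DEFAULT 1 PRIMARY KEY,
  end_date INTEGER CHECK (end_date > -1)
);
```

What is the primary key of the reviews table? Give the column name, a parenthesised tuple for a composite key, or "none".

A table-level PRIMARY KEY clause names 2 columns: review_id, notes.
This is a composite key — the combination is unique, not each column individually.

(review_id, notes)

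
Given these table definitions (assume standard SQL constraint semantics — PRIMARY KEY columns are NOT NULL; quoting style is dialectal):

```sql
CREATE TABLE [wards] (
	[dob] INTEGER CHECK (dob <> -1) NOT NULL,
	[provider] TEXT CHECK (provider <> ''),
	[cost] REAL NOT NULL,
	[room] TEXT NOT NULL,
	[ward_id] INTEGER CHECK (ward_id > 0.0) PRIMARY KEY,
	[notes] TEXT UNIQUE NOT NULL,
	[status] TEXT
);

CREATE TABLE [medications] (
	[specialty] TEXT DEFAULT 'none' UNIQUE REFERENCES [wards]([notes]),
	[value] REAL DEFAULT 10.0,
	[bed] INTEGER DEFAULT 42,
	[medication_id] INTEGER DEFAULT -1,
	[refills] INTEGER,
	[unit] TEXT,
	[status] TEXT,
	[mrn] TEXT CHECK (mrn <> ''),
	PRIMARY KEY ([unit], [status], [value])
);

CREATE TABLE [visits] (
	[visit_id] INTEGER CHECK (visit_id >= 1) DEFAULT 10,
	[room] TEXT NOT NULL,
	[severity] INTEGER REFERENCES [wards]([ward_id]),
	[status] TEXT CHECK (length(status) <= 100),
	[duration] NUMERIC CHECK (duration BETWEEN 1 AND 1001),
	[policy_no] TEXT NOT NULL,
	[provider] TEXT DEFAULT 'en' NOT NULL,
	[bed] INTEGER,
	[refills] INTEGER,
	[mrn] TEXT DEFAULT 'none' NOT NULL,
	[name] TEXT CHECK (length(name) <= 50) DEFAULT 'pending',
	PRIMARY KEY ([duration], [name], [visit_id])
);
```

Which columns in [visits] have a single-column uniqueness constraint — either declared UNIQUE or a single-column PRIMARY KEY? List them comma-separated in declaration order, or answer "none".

- visit_id: part of a composite PRIMARY KEY — only the tuple is unique, not this column on its own.
- room: no UNIQUE or single-column PK constraint.
- severity: no UNIQUE or single-column PK constraint.
- status: no UNIQUE or single-column PK constraint.
- duration: part of a composite PRIMARY KEY — only the tuple is unique, not this column on its own.
- policy_no: no UNIQUE or single-column PK constraint.
- provider: no UNIQUE or single-column PK constraint.
- bed: no UNIQUE or single-column PK constraint.
- refills: no UNIQUE or single-column PK constraint.
- mrn: no UNIQUE or single-column PK constraint.
- name: part of a composite PRIMARY KEY — only the tuple is unique, not this column on its own.

none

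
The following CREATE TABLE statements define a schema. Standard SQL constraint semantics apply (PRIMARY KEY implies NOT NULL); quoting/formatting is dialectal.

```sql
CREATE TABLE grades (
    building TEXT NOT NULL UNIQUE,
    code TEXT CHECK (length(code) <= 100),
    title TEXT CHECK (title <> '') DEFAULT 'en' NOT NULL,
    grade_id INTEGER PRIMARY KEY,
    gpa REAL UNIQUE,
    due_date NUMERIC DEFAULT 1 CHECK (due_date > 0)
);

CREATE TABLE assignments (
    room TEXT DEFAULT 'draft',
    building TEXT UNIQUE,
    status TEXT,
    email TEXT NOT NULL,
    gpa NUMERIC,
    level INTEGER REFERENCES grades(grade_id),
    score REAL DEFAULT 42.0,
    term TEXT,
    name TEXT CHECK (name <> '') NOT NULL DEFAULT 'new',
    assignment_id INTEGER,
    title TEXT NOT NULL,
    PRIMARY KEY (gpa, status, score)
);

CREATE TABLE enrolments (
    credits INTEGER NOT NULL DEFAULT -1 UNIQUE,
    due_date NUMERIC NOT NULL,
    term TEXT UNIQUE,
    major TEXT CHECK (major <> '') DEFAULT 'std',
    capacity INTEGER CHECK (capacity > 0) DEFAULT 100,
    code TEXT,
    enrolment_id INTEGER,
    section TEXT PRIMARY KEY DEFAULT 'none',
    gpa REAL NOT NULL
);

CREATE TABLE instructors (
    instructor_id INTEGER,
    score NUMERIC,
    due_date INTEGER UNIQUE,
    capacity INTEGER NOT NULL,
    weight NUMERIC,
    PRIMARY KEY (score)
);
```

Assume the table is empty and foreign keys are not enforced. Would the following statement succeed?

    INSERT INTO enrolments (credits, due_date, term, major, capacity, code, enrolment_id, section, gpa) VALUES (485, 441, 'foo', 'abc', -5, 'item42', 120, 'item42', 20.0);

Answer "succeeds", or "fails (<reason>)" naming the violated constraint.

fails (CHECK on capacity)

The value -5 for capacity violates CHECK (capacity > 0).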